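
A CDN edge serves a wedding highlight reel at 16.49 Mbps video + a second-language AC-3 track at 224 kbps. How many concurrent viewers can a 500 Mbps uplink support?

Audio: 224 kbps = 0.224 Mbps.
Per-viewer media rate: 16.714 Mbps.
500 Mbps = 500.0 Mbps; 500.0 / 16.714 = 29.92 → 29 viewers.

29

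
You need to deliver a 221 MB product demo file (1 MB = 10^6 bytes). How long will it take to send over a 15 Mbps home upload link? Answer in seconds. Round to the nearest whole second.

File: 221 MB = 1768.0 Mb.
At 15 Mbps: 1768.0 / 15 = 117.9 s ≈ 118 seconds.

118 seconds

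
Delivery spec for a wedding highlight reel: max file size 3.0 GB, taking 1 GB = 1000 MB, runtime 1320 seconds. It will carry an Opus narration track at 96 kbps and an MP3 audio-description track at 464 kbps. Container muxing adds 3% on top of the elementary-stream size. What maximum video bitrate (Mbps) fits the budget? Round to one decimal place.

Budget: 3.0 GB = 24000.0 Mb.
Stream payload after overhead: 24000.0 / 1.03 = 23301.0 Mb.
Total bitrate budget: 23301.0 Mb / 1320 s = 17.652 Mbps.
Audio total: 96 + 464 = 560 kbps = 0.560 Mbps.
Video: 17.652 − 0.560 = 17.092 Mbps.

17.1 Mbps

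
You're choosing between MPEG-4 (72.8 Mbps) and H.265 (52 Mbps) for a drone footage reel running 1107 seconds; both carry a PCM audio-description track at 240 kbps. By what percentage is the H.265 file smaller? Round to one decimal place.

Audio: 240 kbps = 0.240 Mbps.
MPEG-4: 73.040 Mbps × 1107 s = 80855.3 Mb = 10.107 GB.
H.265: 52.240 Mbps × 1107 s = 57829.7 Mb = 7.229 GB.
Reduction: (1 − 7.229/10.107) × 100 = 28.48%.

28.5%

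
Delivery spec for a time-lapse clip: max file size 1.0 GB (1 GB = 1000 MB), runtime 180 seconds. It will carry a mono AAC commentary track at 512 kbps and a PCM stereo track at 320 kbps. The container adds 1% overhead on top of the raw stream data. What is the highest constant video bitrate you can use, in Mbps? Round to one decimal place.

43.2 Mbps

Budget: 1.0 GB = 8000.0 Mb.
Stream payload after overhead: 8000.0 / 1.01 = 7920.8 Mb.
Total bitrate budget: 7920.8 Mb / 180 s = 44.004 Mbps.
Audio total: 512 + 320 = 832 kbps = 0.832 Mbps.
Video: 44.004 − 0.832 = 43.172 Mbps.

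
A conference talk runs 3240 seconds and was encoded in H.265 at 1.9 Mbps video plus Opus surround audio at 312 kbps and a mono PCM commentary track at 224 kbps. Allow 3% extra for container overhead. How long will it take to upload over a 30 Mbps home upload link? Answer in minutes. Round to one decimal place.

4.5 minutes

Audio total: 312 + 224 = 536 kbps = 0.536 Mbps.
Total bitrate: 2.436 Mbps.
File: 2.436 Mbps × 3240 s = 7892.6 Mb.
With 3% container overhead: ×1.03. → 8129.4 Mb.
At 30 Mbps: 8129.4 / 30 = 271.0 s ≈ 4.52 minutes.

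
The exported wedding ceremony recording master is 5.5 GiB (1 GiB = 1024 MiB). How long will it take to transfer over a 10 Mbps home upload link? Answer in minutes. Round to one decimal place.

File: 5.5 GiB = 47244.6 Mb.
At 10 Mbps: 47244.6 / 10 = 4724.5 s ≈ 78.7 minutes.

78.7 minutes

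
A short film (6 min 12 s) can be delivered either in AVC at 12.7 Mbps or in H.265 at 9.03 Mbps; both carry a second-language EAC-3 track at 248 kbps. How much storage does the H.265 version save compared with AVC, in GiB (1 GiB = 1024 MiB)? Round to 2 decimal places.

0.16 GiB

6 min 12 s = 372 s
Audio: 248 kbps = 0.248 Mbps.
AVC: 12.948 Mbps × 372 s = 4816.7 Mb = 0.561 GiB.
H.265: 9.278 Mbps × 372 s = 3451.4 Mb = 0.402 GiB.
Saving: 0.561 − 0.402 = 0.159 GiB.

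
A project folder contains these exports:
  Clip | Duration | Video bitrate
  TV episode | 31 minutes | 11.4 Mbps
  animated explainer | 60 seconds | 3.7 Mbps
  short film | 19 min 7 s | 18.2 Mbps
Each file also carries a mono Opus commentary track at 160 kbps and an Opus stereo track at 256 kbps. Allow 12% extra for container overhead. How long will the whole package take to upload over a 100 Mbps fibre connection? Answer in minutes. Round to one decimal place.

8.1 minutes

Audio total: 160 + 256 = 416 kbps = 0.416 Mbps.
TV episode: 11.816 Mbps × 1860 s × 1.12 = 24615.1 Mb
animated explainer: 4.116 Mbps × 60 s × 1.12 = 276.6 Mb
short film: 18.616 Mbps × 1147 s × 1.12 = 23914.9 Mb
Total: 48806.5 Mb = 6100.8 MB.
At 100 Mbps: 48806.5 / 100 = 488 s ≈ 8.13 minutes.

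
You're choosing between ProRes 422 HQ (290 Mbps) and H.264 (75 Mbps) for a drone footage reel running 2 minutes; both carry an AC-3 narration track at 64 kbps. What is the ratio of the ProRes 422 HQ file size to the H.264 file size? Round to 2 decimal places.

2 min = 120 s
Audio: 64 kbps = 0.064 Mbps.
ProRes 422 HQ: 290.064 Mbps × 120 s = 34807.7 Mb = 4.351 GB.
H.264: 75.064 Mbps × 120 s = 9007.7 Mb = 1.126 GB.
Ratio: 4.351 / 1.126 = 3.864.

3.86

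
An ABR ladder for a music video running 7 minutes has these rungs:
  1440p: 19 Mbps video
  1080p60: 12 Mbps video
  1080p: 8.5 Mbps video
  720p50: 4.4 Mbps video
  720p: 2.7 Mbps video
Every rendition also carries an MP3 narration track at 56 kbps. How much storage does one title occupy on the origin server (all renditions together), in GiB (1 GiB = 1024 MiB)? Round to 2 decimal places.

7 min = 420 s
Audio: 56 kbps = 0.056 Mbps.
Sum of rendition bitrates: (19+0.056) + (12+0.056) + (8.5+0.056) + (4.4+0.056) + (2.7+0.056) = 46.880 Mbps.
× 420 s = 19,690 Mb = 2,461 MB = 2.292 GiB.

2.29 GiB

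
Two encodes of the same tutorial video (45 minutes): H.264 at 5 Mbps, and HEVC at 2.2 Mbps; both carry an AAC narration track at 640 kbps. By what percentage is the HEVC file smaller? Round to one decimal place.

49.6%

45 min = 2700 s
Audio: 640 kbps = 0.640 Mbps.
H.264: 5.640 Mbps × 2700 s = 15228.0 Mb = 1.903 GB.
HEVC: 2.840 Mbps × 2700 s = 7668.0 Mb = 0.959 GB.
Reduction: (1 − 0.959/1.903) × 100 = 49.65%.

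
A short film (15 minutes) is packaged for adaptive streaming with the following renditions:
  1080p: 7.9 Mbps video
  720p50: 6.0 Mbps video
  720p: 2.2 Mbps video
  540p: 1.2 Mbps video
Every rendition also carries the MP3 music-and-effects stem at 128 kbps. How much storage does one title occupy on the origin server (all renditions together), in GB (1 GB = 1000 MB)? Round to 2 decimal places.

2.00 GB

15 min = 900 s
Audio: 128 kbps = 0.128 Mbps.
Sum of rendition bitrates: (7.9+0.128) + (6.0+0.128) + (2.2+0.128) + (1.2+0.128) = 17.812 Mbps.
× 900 s = 16,031 Mb = 2,004 MB = 2.004 GB.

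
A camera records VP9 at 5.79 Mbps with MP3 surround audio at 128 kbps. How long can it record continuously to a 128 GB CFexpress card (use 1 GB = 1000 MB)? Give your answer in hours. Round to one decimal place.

48.1 hours

Audio: 128 kbps = 0.128 Mbps.
Total bitrate: 5.79 + 0.128 = 5.918 Mbps.
Capacity: 128 GB = 1,024,000 Mb.
Recording time: 1,024,000 / 5.918 = 173,031 s ≈ 48.1 hours.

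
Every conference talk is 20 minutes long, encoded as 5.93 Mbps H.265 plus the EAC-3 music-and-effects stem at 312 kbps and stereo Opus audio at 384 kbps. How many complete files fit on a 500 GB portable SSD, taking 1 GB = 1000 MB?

20 min = 1200 s
Audio total: 312 + 384 = 696 kbps = 0.696 Mbps.
Total bitrate: 6.626 Mbps.
Per item: 6.626 Mbps × 1200 s = 7,951 Mb = 993.9 MB.
Capacity: 500 GB = 4,000,000 Mb; 503.07 items → 503 complete.

503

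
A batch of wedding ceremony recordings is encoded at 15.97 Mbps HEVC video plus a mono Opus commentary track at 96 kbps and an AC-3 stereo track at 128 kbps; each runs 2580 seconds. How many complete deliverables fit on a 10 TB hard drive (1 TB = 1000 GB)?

1914

Audio total: 96 + 128 = 224 kbps = 0.224 Mbps.
Total bitrate: 16.194 Mbps.
Per item: 16.194 Mbps × 2580 s = 41,781 Mb = 5,223 MB.
Capacity: 10 TB = 80,000,000 Mb; 1914.77 items → 1914 complete.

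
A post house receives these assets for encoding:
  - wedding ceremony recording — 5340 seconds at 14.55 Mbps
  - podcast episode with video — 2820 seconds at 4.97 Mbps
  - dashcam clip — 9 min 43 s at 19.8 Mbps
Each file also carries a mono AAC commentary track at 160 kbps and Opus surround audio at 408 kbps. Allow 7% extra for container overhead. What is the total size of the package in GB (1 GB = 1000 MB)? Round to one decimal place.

14.5 GB

Audio total: 160 + 408 = 568 kbps = 0.568 Mbps.
wedding ceremony recording: 15.118 Mbps × 5340 s × 1.07 = 86381.2 Mb
podcast episode with video: 5.538 Mbps × 2820 s × 1.07 = 16710.4 Mb
dashcam clip: 20.368 Mbps × 583 s × 1.07 = 12705.8 Mb
Total: 115797.4 Mb = 14474.7 MB.
= 14.47 GB.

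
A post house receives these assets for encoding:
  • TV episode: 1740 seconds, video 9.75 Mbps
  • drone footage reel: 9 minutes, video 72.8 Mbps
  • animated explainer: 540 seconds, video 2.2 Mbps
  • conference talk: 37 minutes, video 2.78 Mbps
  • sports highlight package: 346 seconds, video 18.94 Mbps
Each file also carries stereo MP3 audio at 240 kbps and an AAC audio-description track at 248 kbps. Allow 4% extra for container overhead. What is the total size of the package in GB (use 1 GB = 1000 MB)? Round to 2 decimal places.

9.47 GB

Audio total: 240 + 248 = 488 kbps = 0.488 Mbps.
TV episode: 10.238 Mbps × 1740 s × 1.04 = 18526.7 Mb
drone footage reel: 73.288 Mbps × 540 s × 1.04 = 41158.5 Mb
animated explainer: 2.688 Mbps × 540 s × 1.04 = 1509.6 Mb
conference talk: 3.268 Mbps × 2220 s × 1.04 = 7545.2 Mb
sports highlight package: 19.428 Mbps × 346 s × 1.04 = 6991.0 Mb
Total: 75730.9 Mb = 9466.4 MB.
= 9.466 GB.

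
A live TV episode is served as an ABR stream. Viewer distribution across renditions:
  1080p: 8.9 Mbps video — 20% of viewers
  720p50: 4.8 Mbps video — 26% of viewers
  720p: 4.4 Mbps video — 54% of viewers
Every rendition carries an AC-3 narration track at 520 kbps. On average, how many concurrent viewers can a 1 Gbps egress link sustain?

Audio: 520 kbps = 0.520 Mbps.
Average per-viewer bitrate: 0.20×9.420 + 0.26×5.320 + 0.54×4.920 = 5.924 Mbps.
1 Gbps = 1,000 Mbps; 1,000 / 5.924 = 168.80 → 168.

168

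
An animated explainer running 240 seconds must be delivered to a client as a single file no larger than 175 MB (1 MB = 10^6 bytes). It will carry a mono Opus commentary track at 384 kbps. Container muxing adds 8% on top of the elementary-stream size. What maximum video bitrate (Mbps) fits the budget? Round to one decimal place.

5.0 Mbps

Budget: 175 MB = 1400.0 Mb.
Stream payload after overhead: 1400.0 / 1.08 = 1296.3 Mb.
Total bitrate budget: 1296.3 Mb / 240 s = 5.401 Mbps.
Audio: 384 kbps = 0.384 Mbps.
Video: 5.401 − 0.384 = 5.017 Mbps.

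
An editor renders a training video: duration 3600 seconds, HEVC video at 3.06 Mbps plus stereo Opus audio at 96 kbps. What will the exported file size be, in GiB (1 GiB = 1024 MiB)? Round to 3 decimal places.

Audio: 96 kbps = 0.096 Mbps.
Total bitrate: 3.06 + 0.096 = 3.156 Mbps.
Stream data: 3.156 Mbps × 3600 s = 11361.6 Mb.
11,362 Mb = 1,420,200,000 bytes ÷ 1,073,741,824 = 1.323 GiB.

1.323 GiB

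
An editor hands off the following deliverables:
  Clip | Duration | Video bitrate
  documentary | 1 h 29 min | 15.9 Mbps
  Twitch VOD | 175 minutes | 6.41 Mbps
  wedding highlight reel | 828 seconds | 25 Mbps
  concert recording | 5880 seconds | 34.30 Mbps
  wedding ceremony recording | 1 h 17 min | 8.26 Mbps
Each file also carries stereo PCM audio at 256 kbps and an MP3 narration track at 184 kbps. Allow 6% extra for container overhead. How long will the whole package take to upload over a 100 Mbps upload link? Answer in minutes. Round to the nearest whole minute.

Audio total: 256 + 184 = 440 kbps = 0.440 Mbps.
documentary: 16.340 Mbps × 5340 s × 1.06 = 92490.9 Mb
Twitch VOD: 6.850 Mbps × 10500 s × 1.06 = 76240.5 Mb
wedding highlight reel: 25.440 Mbps × 828 s × 1.06 = 22328.2 Mb
concert recording: 34.740 Mbps × 5880 s × 1.06 = 216527.5 Mb
wedding ceremony recording: 8.700 Mbps × 4620 s × 1.06 = 42605.6 Mb
Total: 450192.7 Mb = 56274.1 MB.
At 100 Mbps: 450192.7 / 100 = 4502 s ≈ 75 minutes.

75 minutes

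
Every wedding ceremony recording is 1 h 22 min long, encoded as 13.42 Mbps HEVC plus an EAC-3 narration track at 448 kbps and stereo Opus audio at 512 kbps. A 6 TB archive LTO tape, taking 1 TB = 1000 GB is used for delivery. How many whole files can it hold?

678

1 h 22 min = 82 min = 4920 s
Audio total: 448 + 512 = 960 kbps = 0.960 Mbps.
Total bitrate: 14.380 Mbps.
Per item: 14.380 Mbps × 4920 s = 70,750 Mb = 8,844 MB.
Capacity: 6 TB = 48,000,000 Mb; 678.45 items → 678 complete.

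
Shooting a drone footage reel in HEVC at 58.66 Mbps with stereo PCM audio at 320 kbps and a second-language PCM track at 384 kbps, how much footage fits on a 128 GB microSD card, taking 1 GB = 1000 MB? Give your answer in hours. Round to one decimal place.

Audio total: 320 + 384 = 704 kbps = 0.704 Mbps.
Total bitrate: 58.66 + 0.704 = 59.364 Mbps.
Capacity: 128 GB = 1,024,000 Mb.
Recording time: 1,024,000 / 59.364 = 17,250 s ≈ 4.79 hours.

4.8 hours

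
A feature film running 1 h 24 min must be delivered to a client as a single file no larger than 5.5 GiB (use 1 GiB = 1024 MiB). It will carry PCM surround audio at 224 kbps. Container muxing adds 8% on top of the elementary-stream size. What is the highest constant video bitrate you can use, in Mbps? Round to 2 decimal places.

8.46 Mbps

Budget: 5.5 GiB = 47244.6 Mb.
Stream payload after overhead: 47244.6 / 1.08 = 43745.0 Mb.
1 h 24 min = 84 min = 5040 s
Total bitrate budget: 43745.0 Mb / 5040 s = 8.680 Mbps.
Audio: 224 kbps = 0.224 Mbps.
Video: 8.680 − 0.224 = 8.456 Mbps.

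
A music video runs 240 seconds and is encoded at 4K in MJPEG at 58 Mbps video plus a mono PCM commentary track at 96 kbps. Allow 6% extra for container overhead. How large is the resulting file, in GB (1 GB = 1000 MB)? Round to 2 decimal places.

Audio: 96 kbps = 0.096 Mbps.
Total bitrate: 58 + 0.096 = 58.096 Mbps.
Stream data: 58.096 Mbps × 240 s = 13943.0 Mb.
With 6% container overhead: ×1.06.
14,780 Mb ÷ 8 = 1,847 MB → 1.847 GB.

1.85 GB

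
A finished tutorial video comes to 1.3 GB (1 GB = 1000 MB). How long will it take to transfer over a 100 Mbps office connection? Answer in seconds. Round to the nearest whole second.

104 seconds

File: 1.3 GB = 10400.0 Mb.
At 100 Mbps: 10400.0 / 100 = 104.0 s ≈ 104 seconds.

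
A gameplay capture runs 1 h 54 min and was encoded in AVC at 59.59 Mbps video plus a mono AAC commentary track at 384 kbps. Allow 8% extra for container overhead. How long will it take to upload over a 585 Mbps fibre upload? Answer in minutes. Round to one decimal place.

12.6 minutes

1 h 54 min = 114 min = 6840 s
Audio: 384 kbps = 0.384 Mbps.
Total bitrate: 59.974 Mbps.
File: 59.974 Mbps × 6840 s = 410222.2 Mb.
With 8% container overhead: ×1.08. → 443039.9 Mb.
At 585 Mbps: 443039.9 / 585 = 757.3 s ≈ 12.6 minutes.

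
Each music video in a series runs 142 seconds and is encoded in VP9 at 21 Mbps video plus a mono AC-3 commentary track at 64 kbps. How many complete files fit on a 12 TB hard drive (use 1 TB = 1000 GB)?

Audio: 64 kbps = 0.064 Mbps.
Total bitrate: 21.064 Mbps.
Per item: 21.064 Mbps × 142 s = 2,991 Mb = 373.9 MB.
Capacity: 12 TB = 96,000,000 Mb; 32095.34 items → 32095 complete.

32095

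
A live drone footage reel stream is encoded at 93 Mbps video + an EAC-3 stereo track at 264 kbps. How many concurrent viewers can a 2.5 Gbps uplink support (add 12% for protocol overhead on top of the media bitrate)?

23

Audio: 264 kbps = 0.264 Mbps.
Per-viewer media rate: 93.264 Mbps.
On the wire with 12% overhead: 104.456 Mbps.
2.5 Gbps = 2,500 Mbps; 2,500 / 104.456 = 23.93 → 23 viewers.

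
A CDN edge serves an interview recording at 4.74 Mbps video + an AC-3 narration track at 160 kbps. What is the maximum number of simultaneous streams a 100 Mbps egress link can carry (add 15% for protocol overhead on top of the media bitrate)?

Audio: 160 kbps = 0.160 Mbps.
Per-viewer media rate: 4.900 Mbps.
On the wire with 15% overhead: 5.635 Mbps.
100 Mbps = 100.0 Mbps; 100.0 / 5.635 = 17.75 → 17 viewers.

17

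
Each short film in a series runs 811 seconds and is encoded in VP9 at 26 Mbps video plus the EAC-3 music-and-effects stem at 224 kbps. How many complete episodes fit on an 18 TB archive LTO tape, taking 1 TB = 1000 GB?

6770

Audio: 224 kbps = 0.224 Mbps.
Total bitrate: 26.224 Mbps.
Per item: 26.224 Mbps × 811 s = 21,268 Mb = 2,658 MB.
Capacity: 18 TB = 144,000,000 Mb; 6770.84 items → 6770 complete.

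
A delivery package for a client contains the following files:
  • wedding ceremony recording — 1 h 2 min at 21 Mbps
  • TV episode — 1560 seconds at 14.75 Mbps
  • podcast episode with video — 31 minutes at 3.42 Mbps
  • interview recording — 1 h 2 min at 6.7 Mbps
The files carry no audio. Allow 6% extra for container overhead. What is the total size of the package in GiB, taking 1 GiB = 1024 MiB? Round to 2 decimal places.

16.34 GiB

wedding ceremony recording: 21.000 Mbps × 3720 s × 1.06 = 82807.2 Mb
TV episode: 14.750 Mbps × 1560 s × 1.06 = 24390.6 Mb
podcast episode with video: 3.420 Mbps × 1860 s × 1.06 = 6742.9 Mb
interview recording: 6.700 Mbps × 3720 s × 1.06 = 26419.4 Mb
Total: 140360.1 Mb = 17545.0 MB.
= 16.34 GiB.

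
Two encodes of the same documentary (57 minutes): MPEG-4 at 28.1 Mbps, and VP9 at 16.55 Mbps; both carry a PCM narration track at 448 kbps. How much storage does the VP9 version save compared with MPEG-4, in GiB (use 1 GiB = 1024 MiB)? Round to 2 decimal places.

57 min = 3420 s
Audio: 448 kbps = 0.448 Mbps.
MPEG-4: 28.548 Mbps × 3420 s = 97634.2 Mb = 11.366 GiB.
VP9: 16.998 Mbps × 3420 s = 58133.2 Mb = 6.768 GiB.
Saving: 11.366 − 6.768 = 4.599 GiB.

4.60 GiB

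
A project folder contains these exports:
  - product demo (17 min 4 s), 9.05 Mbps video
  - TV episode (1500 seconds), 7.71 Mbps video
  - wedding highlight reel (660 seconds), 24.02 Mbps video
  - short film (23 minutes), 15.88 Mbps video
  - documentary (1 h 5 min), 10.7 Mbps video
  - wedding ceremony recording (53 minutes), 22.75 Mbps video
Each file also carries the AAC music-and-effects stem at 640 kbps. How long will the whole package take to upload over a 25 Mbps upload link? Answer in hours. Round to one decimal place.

Audio: 640 kbps = 0.640 Mbps.
product demo: 9.690 Mbps × 1024 s = 9922.6 Mb
TV episode: 8.350 Mbps × 1500 s = 12525.0 Mb
wedding highlight reel: 24.660 Mbps × 660 s = 16275.6 Mb
short film: 16.520 Mbps × 1380 s = 22797.6 Mb
documentary: 11.340 Mbps × 3900 s = 44226.0 Mb
wedding ceremony recording: 23.390 Mbps × 3180 s = 74380.2 Mb
Total: 180127.0 Mb = 22515.9 MB.
At 25 Mbps: 180127.0 / 25 = 7205 s ≈ 2 hours.

2.0 hours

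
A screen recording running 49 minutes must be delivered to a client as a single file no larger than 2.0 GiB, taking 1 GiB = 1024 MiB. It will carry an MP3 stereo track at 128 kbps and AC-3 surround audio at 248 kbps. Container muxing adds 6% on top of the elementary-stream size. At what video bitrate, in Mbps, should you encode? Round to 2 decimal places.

Budget: 2.0 GiB = 17179.9 Mb.
Stream payload after overhead: 17179.9 / 1.06 = 16207.4 Mb.
49 min = 2940 s
Total bitrate budget: 16207.4 Mb / 2940 s = 5.513 Mbps.
Audio total: 128 + 248 = 376 kbps = 0.376 Mbps.
Video: 5.513 − 0.376 = 5.137 Mbps.

5.14 Mbps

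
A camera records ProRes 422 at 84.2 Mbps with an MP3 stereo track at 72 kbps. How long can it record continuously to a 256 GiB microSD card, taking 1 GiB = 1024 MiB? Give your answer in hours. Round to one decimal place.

7.2 hours

Audio: 72 kbps = 0.072 Mbps.
Total bitrate: 84.2 + 0.072 = 84.272 Mbps.
Capacity: 256 GiB = 2,199,023 Mb.
Recording time: 2,199,023 / 84.272 = 26,094 s ≈ 7.25 hours.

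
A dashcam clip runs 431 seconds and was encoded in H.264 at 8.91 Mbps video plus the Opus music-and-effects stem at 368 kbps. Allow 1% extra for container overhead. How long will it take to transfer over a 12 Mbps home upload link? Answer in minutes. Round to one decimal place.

Audio: 368 kbps = 0.368 Mbps.
Total bitrate: 9.278 Mbps.
File: 9.278 Mbps × 431 s = 3998.8 Mb.
With 1% container overhead: ×1.01. → 4038.8 Mb.
At 12 Mbps: 4038.8 / 12 = 336.6 s ≈ 5.61 minutes.

5.6 minutes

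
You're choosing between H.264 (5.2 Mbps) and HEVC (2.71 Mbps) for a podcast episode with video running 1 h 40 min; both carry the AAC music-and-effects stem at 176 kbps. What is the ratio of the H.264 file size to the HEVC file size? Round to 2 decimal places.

1 h 40 min = 100 min = 6000 s
Audio: 176 kbps = 0.176 Mbps.
H.264: 5.376 Mbps × 6000 s = 32256.0 Mb = 3.755 GiB.
HEVC: 2.886 Mbps × 6000 s = 17316.0 Mb = 2.016 GiB.
Ratio: 3.755 / 2.016 = 1.863.

1.86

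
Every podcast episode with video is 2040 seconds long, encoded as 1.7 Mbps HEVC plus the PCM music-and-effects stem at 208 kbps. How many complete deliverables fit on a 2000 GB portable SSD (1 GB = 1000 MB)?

4110

Audio: 208 kbps = 0.208 Mbps.
Total bitrate: 1.908 Mbps.
Per item: 1.908 Mbps × 2040 s = 3,892 Mb = 486.5 MB.
Capacity: 2000 GB = 16,000,000 Mb; 4110.66 items → 4110 complete.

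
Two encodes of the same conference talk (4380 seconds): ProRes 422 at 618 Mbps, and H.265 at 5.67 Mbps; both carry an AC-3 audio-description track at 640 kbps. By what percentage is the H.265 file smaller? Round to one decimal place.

99.0%

Audio: 640 kbps = 0.640 Mbps.
ProRes 422: 618.640 Mbps × 4380 s = 2709643.2 Mb = 315.444 GiB.
H.265: 6.310 Mbps × 4380 s = 27637.8 Mb = 3.217 GiB.
Reduction: (1 − 3.217/315.444) × 100 = 98.98%.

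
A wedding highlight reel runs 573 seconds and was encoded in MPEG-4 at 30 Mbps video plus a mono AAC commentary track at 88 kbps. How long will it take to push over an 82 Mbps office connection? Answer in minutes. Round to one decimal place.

Audio: 88 kbps = 0.088 Mbps.
Total bitrate: 30.088 Mbps.
File: 30.088 Mbps × 573 s = 17240.4 Mb.
At 82 Mbps: 17240.4 / 82 = 210.2 s ≈ 3.5 minutes.

3.5 minutes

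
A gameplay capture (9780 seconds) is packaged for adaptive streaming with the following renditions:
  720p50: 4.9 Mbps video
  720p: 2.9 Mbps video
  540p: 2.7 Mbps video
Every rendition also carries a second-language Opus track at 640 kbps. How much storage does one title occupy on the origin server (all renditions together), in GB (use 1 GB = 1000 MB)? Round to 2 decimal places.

Audio: 640 kbps = 0.640 Mbps.
Sum of rendition bitrates: (4.9+0.640) + (2.9+0.640) + (2.7+0.640) = 12.420 Mbps.
× 9780 s = 121,468 Mb = 15,183 MB = 15.18 GB.

15.18 GB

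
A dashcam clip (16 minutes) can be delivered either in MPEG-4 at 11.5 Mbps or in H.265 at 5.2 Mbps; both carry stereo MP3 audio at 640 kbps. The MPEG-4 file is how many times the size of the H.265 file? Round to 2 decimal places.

16 min = 960 s
Audio: 640 kbps = 0.640 Mbps.
MPEG-4: 12.140 Mbps × 960 s = 11654.4 Mb = 1.457 GB.
H.265: 5.840 Mbps × 960 s = 5606.4 Mb = 0.701 GB.
Ratio: 1.457 / 0.701 = 2.079.

2.08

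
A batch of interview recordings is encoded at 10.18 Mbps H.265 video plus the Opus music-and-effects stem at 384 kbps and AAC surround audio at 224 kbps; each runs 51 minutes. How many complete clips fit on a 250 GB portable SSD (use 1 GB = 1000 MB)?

51 min = 3060 s
Audio total: 384 + 224 = 608 kbps = 0.608 Mbps.
Total bitrate: 10.788 Mbps.
Per item: 10.788 Mbps × 3060 s = 33,011 Mb = 4,126 MB.
Capacity: 250 GB = 2,000,000 Mb; 60.59 items → 60 complete.

60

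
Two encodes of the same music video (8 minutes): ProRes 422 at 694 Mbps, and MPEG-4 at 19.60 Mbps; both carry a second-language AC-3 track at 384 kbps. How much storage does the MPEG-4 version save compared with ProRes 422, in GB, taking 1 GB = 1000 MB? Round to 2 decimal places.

8 min = 480 s
Audio: 384 kbps = 0.384 Mbps.
ProRes 422: 694.384 Mbps × 480 s = 333304.3 Mb = 41.663 GB.
MPEG-4: 19.984 Mbps × 480 s = 9592.3 Mb = 1.199 GB.
Saving: 41.663 − 1.199 = 40.464 GB.

40.46 GB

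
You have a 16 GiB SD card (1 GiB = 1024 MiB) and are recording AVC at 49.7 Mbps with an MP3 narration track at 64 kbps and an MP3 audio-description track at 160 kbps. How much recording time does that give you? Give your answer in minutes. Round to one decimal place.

Audio total: 64 + 160 = 224 kbps = 0.224 Mbps.
Total bitrate: 49.7 + 0.224 = 49.924 Mbps.
Capacity: 16 GiB = 137,439 Mb.
Recording time: 137,439 / 49.924 = 2,753 s ≈ 45.9 minutes.

45.9 minutes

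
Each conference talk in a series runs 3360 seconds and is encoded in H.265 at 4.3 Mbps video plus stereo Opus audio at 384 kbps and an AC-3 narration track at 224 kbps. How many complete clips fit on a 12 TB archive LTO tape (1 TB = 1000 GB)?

5821

Audio total: 384 + 224 = 608 kbps = 0.608 Mbps.
Total bitrate: 4.908 Mbps.
Per item: 4.908 Mbps × 3360 s = 16,491 Mb = 2,061 MB.
Capacity: 12 TB = 96,000,000 Mb; 5821.40 items → 5821 complete.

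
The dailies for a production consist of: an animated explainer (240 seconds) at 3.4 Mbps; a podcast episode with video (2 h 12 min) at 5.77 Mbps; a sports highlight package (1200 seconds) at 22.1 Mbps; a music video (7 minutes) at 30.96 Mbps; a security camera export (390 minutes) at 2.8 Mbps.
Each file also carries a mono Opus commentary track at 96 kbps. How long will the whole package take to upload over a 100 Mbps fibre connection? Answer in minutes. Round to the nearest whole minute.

26 minutes

Audio: 96 kbps = 0.096 Mbps.
animated explainer: 3.496 Mbps × 240 s = 839.0 Mb
podcast episode with video: 5.866 Mbps × 7920 s = 46458.7 Mb
sports highlight package: 22.196 Mbps × 1200 s = 26635.2 Mb
music video: 31.056 Mbps × 420 s = 13043.5 Mb
security camera export: 2.896 Mbps × 23400 s = 67766.4 Mb
Total: 154742.9 Mb = 19342.9 MB.
At 100 Mbps: 154742.9 / 100 = 1547 s ≈ 25.8 minutes.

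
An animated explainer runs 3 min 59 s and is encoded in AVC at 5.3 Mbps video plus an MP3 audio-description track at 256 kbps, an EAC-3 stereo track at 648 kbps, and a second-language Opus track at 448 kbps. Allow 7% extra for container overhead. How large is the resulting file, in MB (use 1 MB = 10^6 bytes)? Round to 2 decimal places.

212.64 MB

3 min 59 s = 239 s
Audio total: 256 + 648 + 448 = 1352 kbps = 1.352 Mbps.
Total bitrate: 5.3 + 1.352 = 6.652 Mbps.
Stream data: 6.652 Mbps × 239 s = 1589.8 Mb.
With 7% container overhead: ×1.07.
1,701 Mb ÷ 8 = 212.6 MB → 212.6 MB.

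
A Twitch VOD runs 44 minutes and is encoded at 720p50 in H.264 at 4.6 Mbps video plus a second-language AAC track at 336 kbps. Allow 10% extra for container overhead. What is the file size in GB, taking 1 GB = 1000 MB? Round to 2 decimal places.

44 min = 2640 s
Audio: 336 kbps = 0.336 Mbps.
Total bitrate: 4.6 + 0.336 = 4.936 Mbps.
Stream data: 4.936 Mbps × 2640 s = 13031.0 Mb.
With 10% container overhead: ×1.10.
14,334 Mb ÷ 8 = 1,792 MB → 1.792 GB.

1.79 GB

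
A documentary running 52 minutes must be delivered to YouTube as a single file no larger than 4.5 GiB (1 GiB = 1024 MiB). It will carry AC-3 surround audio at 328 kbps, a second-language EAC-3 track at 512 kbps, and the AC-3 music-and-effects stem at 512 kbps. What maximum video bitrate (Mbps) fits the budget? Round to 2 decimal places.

Budget: 4.5 GiB = 38654.7 Mb.
52 min = 3120 s
Total bitrate budget: 38654.7 Mb / 3120 s = 12.389 Mbps.
Audio total: 328 + 512 + 512 = 1352 kbps = 1.352 Mbps.
Video: 12.389 − 1.352 = 11.037 Mbps.

11.04 Mbps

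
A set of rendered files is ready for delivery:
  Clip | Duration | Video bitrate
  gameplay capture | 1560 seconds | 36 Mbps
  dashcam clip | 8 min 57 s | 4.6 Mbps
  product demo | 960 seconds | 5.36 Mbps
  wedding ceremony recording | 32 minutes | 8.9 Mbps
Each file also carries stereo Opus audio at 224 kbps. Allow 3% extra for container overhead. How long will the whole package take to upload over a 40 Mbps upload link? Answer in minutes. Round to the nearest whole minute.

35 minutes

Audio: 224 kbps = 0.224 Mbps.
gameplay capture: 36.224 Mbps × 1560 s × 1.03 = 58204.7 Mb
dashcam clip: 4.824 Mbps × 537 s × 1.03 = 2668.2 Mb
product demo: 5.584 Mbps × 960 s × 1.03 = 5521.5 Mb
wedding ceremony recording: 9.124 Mbps × 1920 s × 1.03 = 18043.6 Mb
Total: 84438.0 Mb = 10554.8 MB.
At 40 Mbps: 84438.0 / 40 = 2111 s ≈ 35.2 minutes.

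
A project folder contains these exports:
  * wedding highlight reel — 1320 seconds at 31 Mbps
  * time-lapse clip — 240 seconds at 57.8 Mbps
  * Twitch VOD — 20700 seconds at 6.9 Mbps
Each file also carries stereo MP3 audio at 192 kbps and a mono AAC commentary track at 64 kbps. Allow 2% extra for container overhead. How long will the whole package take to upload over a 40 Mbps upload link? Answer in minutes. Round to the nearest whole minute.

86 minutes

Audio total: 192 + 64 = 256 kbps = 0.256 Mbps.
wedding highlight reel: 31.256 Mbps × 1320 s × 1.02 = 42083.1 Mb
time-lapse clip: 58.056 Mbps × 240 s × 1.02 = 14212.1 Mb
Twitch VOD: 7.156 Mbps × 20700 s × 1.02 = 151091.8 Mb
Total: 207387.0 Mb = 25923.4 MB.
At 40 Mbps: 207387.0 / 40 = 5185 s ≈ 86.4 minutes.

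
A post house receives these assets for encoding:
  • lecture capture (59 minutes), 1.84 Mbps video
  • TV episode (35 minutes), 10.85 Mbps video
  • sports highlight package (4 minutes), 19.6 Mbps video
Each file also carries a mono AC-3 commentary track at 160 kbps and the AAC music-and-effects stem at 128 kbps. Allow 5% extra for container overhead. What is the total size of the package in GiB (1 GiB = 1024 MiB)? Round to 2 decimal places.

Audio total: 160 + 128 = 288 kbps = 0.288 Mbps.
lecture capture: 2.128 Mbps × 3540 s × 1.05 = 7909.8 Mb
TV episode: 11.138 Mbps × 2100 s × 1.05 = 24559.3 Mb
sports highlight package: 19.888 Mbps × 240 s × 1.05 = 5011.8 Mb
Total: 37480.8 Mb = 4685.1 MB.
= 4.363 GiB.

4.36 GiB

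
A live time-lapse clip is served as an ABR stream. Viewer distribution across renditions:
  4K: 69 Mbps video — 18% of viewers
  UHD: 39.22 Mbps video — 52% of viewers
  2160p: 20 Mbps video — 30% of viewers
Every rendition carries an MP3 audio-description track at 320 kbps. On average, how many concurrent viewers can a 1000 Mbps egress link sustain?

25

Audio: 320 kbps = 0.320 Mbps.
Average per-viewer bitrate: 0.18×69.320 + 0.52×39.540 + 0.30×20.320 = 39.134 Mbps.
1000 Mbps = 1,000 Mbps; 1,000 / 39.134 = 25.55 → 25.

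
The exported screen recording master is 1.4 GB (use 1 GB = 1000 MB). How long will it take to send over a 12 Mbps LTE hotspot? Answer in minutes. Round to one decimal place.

15.6 minutes

File: 1.4 GB = 11200.0 Mb.
At 12 Mbps: 11200.0 / 12 = 933.3 s ≈ 15.6 minutes.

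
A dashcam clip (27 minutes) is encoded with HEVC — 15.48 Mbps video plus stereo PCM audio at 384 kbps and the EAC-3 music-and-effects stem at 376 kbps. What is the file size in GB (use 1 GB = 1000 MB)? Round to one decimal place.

27 min = 1620 s
Audio total: 384 + 376 = 760 kbps = 0.760 Mbps.
Total bitrate: 15.48 + 0.760 = 16.240 Mbps.
Stream data: 16.240 Mbps × 1620 s = 26308.8 Mb.
26,309 Mb ÷ 8 = 3,289 MB → 3.289 GB.

3.3 GB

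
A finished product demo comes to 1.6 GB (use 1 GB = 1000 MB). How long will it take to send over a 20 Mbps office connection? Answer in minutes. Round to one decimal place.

10.7 minutes

File: 1.6 GB = 12800.0 Mb.
At 20 Mbps: 12800.0 / 20 = 640.0 s ≈ 10.7 minutes.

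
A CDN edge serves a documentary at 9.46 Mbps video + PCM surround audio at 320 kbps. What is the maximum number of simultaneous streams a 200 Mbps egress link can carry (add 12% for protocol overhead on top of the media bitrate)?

Audio: 320 kbps = 0.320 Mbps.
Per-viewer media rate: 9.780 Mbps.
On the wire with 12% overhead: 10.954 Mbps.
200 Mbps = 200.0 Mbps; 200.0 / 10.954 = 18.26 → 18 viewers.

18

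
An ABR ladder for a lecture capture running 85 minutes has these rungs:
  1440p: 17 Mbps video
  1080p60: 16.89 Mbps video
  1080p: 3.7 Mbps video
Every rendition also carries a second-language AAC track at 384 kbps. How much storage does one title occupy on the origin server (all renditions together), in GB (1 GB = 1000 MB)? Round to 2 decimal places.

85 min = 5100 s
Audio: 384 kbps = 0.384 Mbps.
Sum of rendition bitrates: (17+0.384) + (16.89+0.384) + (3.7+0.384) = 38.742 Mbps.
× 5100 s = 197,584 Mb = 24,698 MB = 24.70 GB.

24.70 GB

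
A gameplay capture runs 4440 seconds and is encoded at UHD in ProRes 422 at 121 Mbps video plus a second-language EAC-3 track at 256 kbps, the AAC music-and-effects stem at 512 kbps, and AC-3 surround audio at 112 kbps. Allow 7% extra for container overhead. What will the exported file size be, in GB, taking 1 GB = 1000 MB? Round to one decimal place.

72.4 GB

Audio total: 256 + 512 + 112 = 880 kbps = 0.880 Mbps.
Total bitrate: 121 + 0.880 = 121.880 Mbps.
Stream data: 121.880 Mbps × 4440 s = 541147.2 Mb.
With 7% container overhead: ×1.07.
579,028 Mb ÷ 8 = 72,378 MB → 72.38 GB.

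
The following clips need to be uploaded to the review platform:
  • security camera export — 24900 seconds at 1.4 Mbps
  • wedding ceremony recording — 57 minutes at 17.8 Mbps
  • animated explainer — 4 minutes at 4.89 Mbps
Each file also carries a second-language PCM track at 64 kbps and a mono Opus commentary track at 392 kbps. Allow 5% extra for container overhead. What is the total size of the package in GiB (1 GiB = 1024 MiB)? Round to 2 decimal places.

13.44 GiB

Audio total: 64 + 392 = 456 kbps = 0.456 Mbps.
security camera export: 1.856 Mbps × 24900 s × 1.05 = 48525.1 Mb
wedding ceremony recording: 18.256 Mbps × 3420 s × 1.05 = 65557.3 Mb
animated explainer: 5.346 Mbps × 240 s × 1.05 = 1347.2 Mb
Total: 115429.6 Mb = 14428.7 MB.
= 13.44 GiB.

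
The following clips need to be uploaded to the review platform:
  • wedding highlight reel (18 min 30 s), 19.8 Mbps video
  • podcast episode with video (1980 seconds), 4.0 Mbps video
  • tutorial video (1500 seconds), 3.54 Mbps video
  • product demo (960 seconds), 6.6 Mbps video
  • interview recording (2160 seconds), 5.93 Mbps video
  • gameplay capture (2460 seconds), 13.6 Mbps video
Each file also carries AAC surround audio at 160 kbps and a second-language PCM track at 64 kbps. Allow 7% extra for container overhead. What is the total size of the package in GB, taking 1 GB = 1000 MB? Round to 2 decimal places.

Audio total: 160 + 64 = 224 kbps = 0.224 Mbps.
wedding highlight reel: 20.024 Mbps × 1110 s × 1.07 = 23782.5 Mb
podcast episode with video: 4.224 Mbps × 1980 s × 1.07 = 8949.0 Mb
tutorial video: 3.764 Mbps × 1500 s × 1.07 = 6041.2 Mb
product demo: 6.824 Mbps × 960 s × 1.07 = 7009.6 Mb
interview recording: 6.154 Mbps × 2160 s × 1.07 = 14223.1 Mb
gameplay capture: 13.824 Mbps × 2460 s × 1.07 = 36387.5 Mb
Total: 96393.0 Mb = 12049.1 MB.
= 12.05 GB.

12.05 GB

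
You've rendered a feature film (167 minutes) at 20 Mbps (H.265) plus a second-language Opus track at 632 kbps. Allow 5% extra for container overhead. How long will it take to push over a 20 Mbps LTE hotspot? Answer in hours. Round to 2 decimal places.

167 min = 10020 s
Audio: 632 kbps = 0.632 Mbps.
Total bitrate: 20.632 Mbps.
File: 20.632 Mbps × 10020 s = 206732.6 Mb.
With 5% container overhead: ×1.05. → 217069.3 Mb.
At 20 Mbps: 217069.3 / 20 = 10853.5 s ≈ 3.01 hours.

3.01 hours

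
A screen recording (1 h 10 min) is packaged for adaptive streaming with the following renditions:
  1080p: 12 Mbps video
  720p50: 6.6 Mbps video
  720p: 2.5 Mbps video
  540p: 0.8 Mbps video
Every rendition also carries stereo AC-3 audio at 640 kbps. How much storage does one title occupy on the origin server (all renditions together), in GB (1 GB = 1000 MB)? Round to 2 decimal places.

1 h 10 min = 70 min = 4200 s
Audio: 640 kbps = 0.640 Mbps.
Sum of rendition bitrates: (12+0.640) + (6.6+0.640) + (2.5+0.640) + (0.8+0.640) = 24.460 Mbps.
× 4200 s = 102,732 Mb = 12,842 MB = 12.84 GB.

12.84 GB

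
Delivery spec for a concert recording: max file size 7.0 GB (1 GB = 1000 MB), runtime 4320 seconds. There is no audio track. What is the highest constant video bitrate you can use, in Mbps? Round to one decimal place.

13.0 Mbps

Budget: 7.0 GB = 56000.0 Mb.
Total bitrate budget: 56000.0 Mb / 4320 s = 12.963 Mbps.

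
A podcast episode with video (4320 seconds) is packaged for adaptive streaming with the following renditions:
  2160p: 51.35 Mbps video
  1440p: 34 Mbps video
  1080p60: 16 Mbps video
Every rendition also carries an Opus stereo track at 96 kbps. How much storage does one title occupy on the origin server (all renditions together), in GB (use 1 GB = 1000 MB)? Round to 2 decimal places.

54.88 GB

Audio: 96 kbps = 0.096 Mbps.
Sum of rendition bitrates: (51.35+0.096) + (34+0.096) + (16+0.096) = 101.638 Mbps.
× 4320 s = 439,076 Mb = 54,885 MB = 54.88 GB.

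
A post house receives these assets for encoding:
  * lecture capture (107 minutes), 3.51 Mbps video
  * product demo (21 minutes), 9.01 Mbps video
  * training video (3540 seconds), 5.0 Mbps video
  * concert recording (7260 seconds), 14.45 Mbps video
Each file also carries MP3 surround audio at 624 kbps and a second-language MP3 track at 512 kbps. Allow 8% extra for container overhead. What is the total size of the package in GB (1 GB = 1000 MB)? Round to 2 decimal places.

23.96 GB

Audio total: 624 + 512 = 1136 kbps = 1.136 Mbps.
lecture capture: 4.646 Mbps × 6420 s × 1.08 = 32213.5 Mb
product demo: 10.146 Mbps × 1260 s × 1.08 = 13806.7 Mb
training video: 6.136 Mbps × 3540 s × 1.08 = 23459.2 Mb
concert recording: 15.586 Mbps × 7260 s × 1.08 = 122206.7 Mb
Total: 191686.0 Mb = 23960.8 MB.
= 23.96 GB.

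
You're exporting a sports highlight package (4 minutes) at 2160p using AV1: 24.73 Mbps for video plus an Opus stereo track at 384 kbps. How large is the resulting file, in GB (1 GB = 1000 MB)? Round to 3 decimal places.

4 min = 240 s
Audio: 384 kbps = 0.384 Mbps.
Total bitrate: 24.73 + 0.384 = 25.114 Mbps.
Stream data: 25.114 Mbps × 240 s = 6027.4 Mb.
6,027 Mb ÷ 8 = 753.4 MB → 0.7534 GB.

0.753 GB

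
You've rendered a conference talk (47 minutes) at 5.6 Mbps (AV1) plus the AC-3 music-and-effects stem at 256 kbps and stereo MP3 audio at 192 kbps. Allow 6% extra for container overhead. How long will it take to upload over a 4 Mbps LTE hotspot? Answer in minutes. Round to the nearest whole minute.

75 minutes

47 min = 2820 s
Audio total: 256 + 192 = 448 kbps = 0.448 Mbps.
Total bitrate: 6.048 Mbps.
File: 6.048 Mbps × 2820 s = 17055.4 Mb.
With 6% container overhead: ×1.06. → 18078.7 Mb.
At 4 Mbps: 18078.7 / 4 = 4519.7 s ≈ 75.3 minutes.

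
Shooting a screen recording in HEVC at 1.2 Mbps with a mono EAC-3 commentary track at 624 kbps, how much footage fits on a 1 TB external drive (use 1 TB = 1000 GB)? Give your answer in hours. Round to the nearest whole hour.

1218 hours

Audio: 624 kbps = 0.624 Mbps.
Total bitrate: 1.2 + 0.624 = 1.824 Mbps.
Capacity: 1 TB = 8,000,000 Mb.
Recording time: 8,000,000 / 1.824 = 4,385,965 s ≈ 1,218 hours.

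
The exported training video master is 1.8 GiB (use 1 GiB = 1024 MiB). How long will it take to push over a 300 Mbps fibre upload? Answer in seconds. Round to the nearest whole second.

52 seconds

File: 1.8 GiB = 15461.9 Mb.
At 300 Mbps: 15461.9 / 300 = 51.5 s ≈ 51.5 seconds.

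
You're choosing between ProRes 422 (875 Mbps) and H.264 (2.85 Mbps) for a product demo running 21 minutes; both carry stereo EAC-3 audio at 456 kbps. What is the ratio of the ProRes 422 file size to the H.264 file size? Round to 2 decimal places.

21 min = 1260 s
Audio: 456 kbps = 0.456 Mbps.
ProRes 422: 875.456 Mbps × 1260 s = 1103074.6 Mb = 137.884 GB.
H.264: 3.306 Mbps × 1260 s = 4165.6 Mb = 0.521 GB.
Ratio: 137.884 / 0.521 = 264.808.

264.81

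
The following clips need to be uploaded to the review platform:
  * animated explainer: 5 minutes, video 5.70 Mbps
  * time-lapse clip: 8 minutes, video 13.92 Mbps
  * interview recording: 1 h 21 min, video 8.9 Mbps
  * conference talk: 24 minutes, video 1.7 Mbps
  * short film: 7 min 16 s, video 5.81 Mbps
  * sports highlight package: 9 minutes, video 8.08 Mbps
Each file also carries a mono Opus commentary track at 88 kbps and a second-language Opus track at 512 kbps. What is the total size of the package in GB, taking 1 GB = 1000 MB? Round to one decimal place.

8.2 GB

Audio total: 88 + 512 = 600 kbps = 0.600 Mbps.
animated explainer: 6.300 Mbps × 300 s = 1890.0 Mb
time-lapse clip: 14.520 Mbps × 480 s = 6969.6 Mb
interview recording: 9.500 Mbps × 4860 s = 46170.0 Mb
conference talk: 2.300 Mbps × 1440 s = 3312.0 Mb
short film: 6.410 Mbps × 436 s = 2794.8 Mb
sports highlight package: 8.680 Mbps × 540 s = 4687.2 Mb
Total: 65823.6 Mb = 8227.9 MB.
= 8.228 GB.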